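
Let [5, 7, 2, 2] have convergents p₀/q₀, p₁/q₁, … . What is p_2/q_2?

77/15

Using pₖ = aₖpₖ₋₁ + pₖ₋₂, qₖ = aₖqₖ₋₁ + qₖ₋₂ (with p₋₁=1, p₋₂=0, q₋₁=0, q₋₂=1):
  k=0: a=5, p=5, q=1
  k=1: a=7, p=36, q=7
  k=2: a=2, p=77, q=15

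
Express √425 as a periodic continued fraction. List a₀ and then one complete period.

[20; 1, 1, 1, 1, 1, 1, 40]

a₀ = ⌊√425⌋ = 20.
With m₀=0, d₀=1 and mₖ₊₁ = dₖaₖ − mₖ, dₖ₊₁ = (n − mₖ₊₁²)/dₖ, aₖ₊₁ = ⌊(a₀+mₖ₊₁)/dₖ₊₁⌋:
  k=1: m=20, d=25, a=1
  k=2: m=5, d=16, a=1
  k=3: m=11, d=19, a=1
  k=4: m=8, d=19, a=1
  k=5: m=11, d=16, a=1
  k=6: m=5, d=25, a=1
  k=7: m=20, d=1, a=40
d=1 and a=2a₀=40 at k=7, so the next step gives (m, d) = (20, 25) again — its k=1 value — and the period has length 7.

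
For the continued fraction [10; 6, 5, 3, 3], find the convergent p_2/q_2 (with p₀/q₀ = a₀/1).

Using pₖ = aₖpₖ₋₁ + pₖ₋₂, qₖ = aₖqₖ₋₁ + qₖ₋₂ (with p₋₁=1, p₋₂=0, q₋₁=0, q₋₂=1):
  k=0: a=10, p=10, q=1
  k=1: a=6, p=61, q=6
  k=2: a=5, p=315, q=31

315/31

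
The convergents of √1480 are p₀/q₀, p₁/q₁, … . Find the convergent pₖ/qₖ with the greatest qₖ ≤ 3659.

100678/2617

√1480 = [38; 2, 8, 19, 8, 2, 76, …] (period length 6).
Convergents:
  p_0/q_0 = 38/1
  p_1/q_1 = 77/2
  p_2/q_2 = 654/17
  p_3/q_3 = 12503/325
  p_4/q_4 = 100678/2617
  p_5/q_5 = 213859/5559
q_4 = 2617 ≤ 3659 < 5559 = q_5, so the answer is 100678/2617.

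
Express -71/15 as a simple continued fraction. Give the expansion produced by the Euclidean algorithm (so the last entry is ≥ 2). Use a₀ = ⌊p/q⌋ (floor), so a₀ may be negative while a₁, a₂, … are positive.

[-5; 3, 1, 3]

-71 = -5*15 + 4
15 = 3*4 + 3
4 = 1*3 + 1
3 = 3*1 + 0  (stop)
So -71/15 = [-5; 3, 1, 3].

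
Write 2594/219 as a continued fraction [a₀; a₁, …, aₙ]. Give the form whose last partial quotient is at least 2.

2594 = 11×219 + 185
219 = 1×185 + 34
185 = 5×34 + 15
34 = 2×15 + 4
15 = 3×4 + 3
4 = 1×3 + 1
3 = 3×1 + 0  (stop)
So 2594/219 = [11; 1, 5, 2, 3, 1, 3].

[11; 1, 5, 2, 3, 1, 3]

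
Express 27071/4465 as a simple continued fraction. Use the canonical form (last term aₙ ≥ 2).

[6; 15, 1, 8, 15, 2]

27071 = 6·4465 + 281
4465 = 15·281 + 250
281 = 1·250 + 31
250 = 8·31 + 2
31 = 15·2 + 1
2 = 2·1 + 0  (stop)
So 27071/4465 = [6; 15, 1, 8, 15, 2].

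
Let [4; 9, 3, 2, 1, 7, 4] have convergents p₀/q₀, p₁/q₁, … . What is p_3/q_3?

Using pₖ = aₖpₖ₋₁ + pₖ₋₂, qₖ = aₖqₖ₋₁ + qₖ₋₂ (with p₋₁=1, p₋₂=0, q₋₁=0, q₋₂=1):
  k=0: a=4, p=4, q=1
  k=1: a=9, p=37, q=9
  k=2: a=3, p=115, q=28
  k=3: a=2, p=267, q=65

267/65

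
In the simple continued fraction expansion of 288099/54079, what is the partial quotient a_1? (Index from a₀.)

3

288099 = 5·54079 + 17704   →  a_0 = 5
54079 = 3·17704 + 967   →  a_1 = 3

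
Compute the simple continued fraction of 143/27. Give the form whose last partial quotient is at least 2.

143 = 5*27 + 8
27 = 3*8 + 3
8 = 2*3 + 2
3 = 1*2 + 1
2 = 2*1 + 0  (stop)
So 143/27 = [5; 3, 2, 1, 2].

[5; 3, 2, 1, 2]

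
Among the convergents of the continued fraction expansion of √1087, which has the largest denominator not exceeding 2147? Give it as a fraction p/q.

70687/2144

√1087 = [32; 1, 31, 1, 64, …] (period length 4).
Convergents:
  p_0/q_0 = 32/1
  p_1/q_1 = 33/1
  p_2/q_2 = 1055/32
  p_3/q_3 = 1088/33
  p_4/q_4 = 70687/2144
  p_5/q_5 = 71775/2177
q_4 = 2144 ≤ 2147 < 2177 = q_5, so the answer is 70687/2144.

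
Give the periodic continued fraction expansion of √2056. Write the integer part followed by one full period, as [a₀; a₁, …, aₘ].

[45; 2, 1, 10, 1, 2, 90]

a₀ = ⌊√2056⌋ = 45.
With m₀=0, d₀=1 and mₖ₊₁ = dₖaₖ − mₖ, dₖ₊₁ = (n − mₖ₊₁²)/dₖ, aₖ₊₁ = ⌊(a₀+mₖ₊₁)/dₖ₊₁⌋:
  k=1: m=45, d=31, a=2
  k=2: m=17, d=57, a=1
  k=3: m=40, d=8, a=10
  k=4: m=40, d=57, a=1
  k=5: m=17, d=31, a=2
  k=6: m=45, d=1, a=90
d=1 and a=2a₀=90 at k=6, so the next step gives (m, d) = (45, 31) again — its k=1 value — and the period has length 6.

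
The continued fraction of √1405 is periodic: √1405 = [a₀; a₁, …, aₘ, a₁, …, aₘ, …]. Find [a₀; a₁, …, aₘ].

a₀ = ⌊√1405⌋ = 37.
With m₀=0, d₀=1 and mₖ₊₁ = dₖaₖ − mₖ, dₖ₊₁ = (n − mₖ₊₁²)/dₖ, aₖ₊₁ = ⌊(a₀+mₖ₊₁)/dₖ₊₁⌋:
  k=1: m=37, d=36, a=2
  k=2: m=35, d=5, a=14
  k=3: m=35, d=36, a=2
  k=4: m=37, d=1, a=74
d=1 and a=2a₀=74 at k=4, so the next step gives (m, d) = (37, 36) again — its k=1 value — and the period has length 4.

[37; 2, 14, 2, 74]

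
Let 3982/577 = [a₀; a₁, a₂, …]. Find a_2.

3982 = 6·577 + 520   →  a_0 = 6
577 = 1·520 + 57   →  a_1 = 1
520 = 9·57 + 7   →  a_2 = 9

9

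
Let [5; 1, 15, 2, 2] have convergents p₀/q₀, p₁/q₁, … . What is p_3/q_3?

196/33

Using pₖ = aₖpₖ₋₁ + pₖ₋₂, qₖ = aₖqₖ₋₁ + qₖ₋₂ (with p₋₁=1, p₋₂=0, q₋₁=0, q₋₂=1):
  k=0: a=5, p=5, q=1
  k=1: a=1, p=6, q=1
  k=2: a=15, p=95, q=16
  k=3: a=2, p=196, q=33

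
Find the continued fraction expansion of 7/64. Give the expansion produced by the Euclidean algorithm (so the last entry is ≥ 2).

7 = 0×64 + 7
64 = 9×7 + 1
7 = 7×1 + 0  (stop)
So 7/64 = [0; 9, 7].

[0; 9, 7]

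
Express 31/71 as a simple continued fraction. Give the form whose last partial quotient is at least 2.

31 = 0·71 + 31
71 = 2·31 + 9
31 = 3·9 + 4
9 = 2·4 + 1
4 = 4·1 + 0  (stop)
So 31/71 = [0; 2, 3, 2, 4].

[0; 2, 3, 2, 4]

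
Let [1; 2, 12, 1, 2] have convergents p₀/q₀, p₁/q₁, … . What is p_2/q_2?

37/25

Using pₖ = aₖpₖ₋₁ + pₖ₋₂, qₖ = aₖqₖ₋₁ + qₖ₋₂ (with p₋₁=1, p₋₂=0, q₋₁=0, q₋₂=1):
  k=0: a=1, p=1, q=1
  k=1: a=2, p=3, q=2
  k=2: a=12, p=37, q=25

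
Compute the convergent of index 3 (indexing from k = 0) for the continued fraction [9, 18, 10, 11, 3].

Using pₖ = aₖpₖ₋₁ + pₖ₋₂, qₖ = aₖqₖ₋₁ + qₖ₋₂ (with p₋₁=1, p₋₂=0, q₋₁=0, q₋₂=1):
  k=0: a=9, p=9, q=1
  k=1: a=18, p=163, q=18
  k=2: a=10, p=1639, q=181
  k=3: a=11, p=18192, q=2009

18192/2009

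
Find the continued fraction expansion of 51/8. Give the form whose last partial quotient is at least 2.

[6; 2, 1, 2]

51 = 6*8 + 3
8 = 2*3 + 2
3 = 1*2 + 1
2 = 2*1 + 0  (stop)
So 51/8 = [6; 2, 1, 2].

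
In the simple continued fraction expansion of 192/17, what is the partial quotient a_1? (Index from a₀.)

192 = 11·17 + 5   →  a_0 = 11
17 = 3·5 + 2   →  a_1 = 3

3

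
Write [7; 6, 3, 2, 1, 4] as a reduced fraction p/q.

2119/296

Fold from the inside: start with 4/1.
  1 + 1/4 = 5/4
  2 + 4/5 = 14/5
  3 + 5/14 = 47/14
  6 + 14/47 = 296/47
  7 + 47/296 = 2119/296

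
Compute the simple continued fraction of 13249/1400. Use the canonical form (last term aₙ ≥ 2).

[9; 2, 6, 2, 1, 3, 9]

13249 = 9*1400 + 649
1400 = 2*649 + 102
649 = 6*102 + 37
102 = 2*37 + 28
37 = 1*28 + 9
28 = 3*9 + 1
9 = 9*1 + 0  (stop)
So 13249/1400 = [9; 2, 6, 2, 1, 3, 9].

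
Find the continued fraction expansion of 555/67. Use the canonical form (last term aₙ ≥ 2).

[8; 3, 1, 1, 9]

555 = 8·67 + 19
67 = 3·19 + 10
19 = 1·10 + 9
10 = 1·9 + 1
9 = 9·1 + 0  (stop)
So 555/67 = [8; 3, 1, 1, 9].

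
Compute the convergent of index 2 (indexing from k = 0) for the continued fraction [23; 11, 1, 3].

277/12

Using pₖ = aₖpₖ₋₁ + pₖ₋₂, qₖ = aₖqₖ₋₁ + qₖ₋₂ (with p₋₁=1, p₋₂=0, q₋₁=0, q₋₂=1):
  k=0: a=23, p=23, q=1
  k=1: a=11, p=254, q=11
  k=2: a=1, p=277, q=12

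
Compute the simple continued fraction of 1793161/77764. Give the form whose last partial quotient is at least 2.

1793161 = 23×77764 + 4589
77764 = 16×4589 + 4340
4589 = 1×4340 + 249
4340 = 17×249 + 107
249 = 2×107 + 35
107 = 3×35 + 2
35 = 17×2 + 1
2 = 2×1 + 0  (stop)
So 1793161/77764 = [23; 16, 1, 17, 2, 3, 17, 2].

[23; 16, 1, 17, 2, 3, 17, 2]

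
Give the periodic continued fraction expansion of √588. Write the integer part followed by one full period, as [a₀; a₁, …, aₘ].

a₀ = ⌊√588⌋ = 24.
With m₀=0, d₀=1 and mₖ₊₁ = dₖaₖ − mₖ, dₖ₊₁ = (n − mₖ₊₁²)/dₖ, aₖ₊₁ = ⌊(a₀+mₖ₊₁)/dₖ₊₁⌋:
  k=1: m=24, d=12, a=4
  k=2: m=24, d=1, a=48
d=1 and a=2a₀=48 at k=2, so the next step gives (m, d) = (24, 12) again — its k=1 value — and the period has length 2.

[24; 4, 48]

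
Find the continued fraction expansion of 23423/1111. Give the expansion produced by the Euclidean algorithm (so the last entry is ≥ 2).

[21; 12, 13, 7]

23423 = 21*1111 + 92
1111 = 12*92 + 7
92 = 13*7 + 1
7 = 7*1 + 0  (stop)
So 23423/1111 = [21; 12, 13, 7].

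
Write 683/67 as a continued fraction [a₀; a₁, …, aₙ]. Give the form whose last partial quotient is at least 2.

683 = 10*67 + 13
67 = 5*13 + 2
13 = 6*2 + 1
2 = 2*1 + 0  (stop)
So 683/67 = [10; 5, 6, 2].

[10; 5, 6, 2]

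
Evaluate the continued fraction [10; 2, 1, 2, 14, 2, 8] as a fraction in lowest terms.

Using pₖ = aₖpₖ₋₁ + pₖ₋₂ and qₖ = aₖqₖ₋₁ + qₖ₋₂:
  k=0: a=10, p=10, q=1
  k=1: a=2, p=21, q=2
  k=2: a=1, p=31, q=3
  k=3: a=2, p=83, q=8
  k=4: a=14, p=1193, q=115
  k=5: a=2, p=2469, q=238
  k=6: a=8, p=20945, q=2019

20945/2019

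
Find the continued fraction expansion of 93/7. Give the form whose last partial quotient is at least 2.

93 = 13*7 + 2
7 = 3*2 + 1
2 = 2*1 + 0  (stop)
So 93/7 = [13; 3, 2].

[13; 3, 2]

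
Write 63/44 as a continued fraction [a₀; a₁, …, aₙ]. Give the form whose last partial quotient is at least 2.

63 = 1·44 + 19
44 = 2·19 + 6
19 = 3·6 + 1
6 = 6·1 + 0  (stop)
So 63/44 = [1; 2, 3, 6].

[1; 2, 3, 6]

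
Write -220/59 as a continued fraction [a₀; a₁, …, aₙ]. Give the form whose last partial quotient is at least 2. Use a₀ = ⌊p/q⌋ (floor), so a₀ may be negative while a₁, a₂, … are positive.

-220 = -4·59 + 16
59 = 3·16 + 11
16 = 1·11 + 5
11 = 2·5 + 1
5 = 5·1 + 0  (stop)
So -220/59 = [-4; 3, 1, 2, 5].

[-4; 3, 1, 2, 5]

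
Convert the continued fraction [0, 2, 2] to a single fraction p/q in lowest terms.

2/5

Using pₖ = aₖpₖ₋₁ + pₖ₋₂ and qₖ = aₖqₖ₋₁ + qₖ₋₂:
  k=0: a=0, p=0, q=1
  k=1: a=2, p=1, q=2
  k=2: a=2, p=2, q=5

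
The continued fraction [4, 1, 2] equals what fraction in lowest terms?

Fold from the inside: start with 2/1.
  1 + 1/2 = 3/2
  4 + 2/3 = 14/3

14/3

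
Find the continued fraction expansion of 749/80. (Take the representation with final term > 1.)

[9; 2, 1, 3, 7]

749 = 9*80 + 29
80 = 2*29 + 22
29 = 1*22 + 7
22 = 3*7 + 1
7 = 7*1 + 0  (stop)
So 749/80 = [9; 2, 1, 3, 7].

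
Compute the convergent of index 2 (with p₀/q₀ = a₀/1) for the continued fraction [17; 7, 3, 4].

Using pₖ = aₖpₖ₋₁ + pₖ₋₂, qₖ = aₖqₖ₋₁ + qₖ₋₂ (with p₋₁=1, p₋₂=0, q₋₁=0, q₋₂=1):
  k=0: a=17, p=17, q=1
  k=1: a=7, p=120, q=7
  k=2: a=3, p=377, q=22

377/22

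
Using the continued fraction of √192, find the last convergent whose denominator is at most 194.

√192 = [13; 1, 5, 1, 26, …] (period length 4).
Convergents:
  p_0/q_0 = 13/1
  p_1/q_1 = 14/1
  p_2/q_2 = 83/6
  p_3/q_3 = 97/7
  p_4/q_4 = 2605/188
  p_5/q_5 = 2702/195
q_4 = 188 ≤ 194 < 195 = q_5, so the answer is 2605/188.

2605/188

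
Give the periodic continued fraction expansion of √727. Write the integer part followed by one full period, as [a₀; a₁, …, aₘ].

a₀ = ⌊√727⌋ = 26.
With m₀=0, d₀=1 and mₖ₊₁ = dₖaₖ − mₖ, dₖ₊₁ = (n − mₖ₊₁²)/dₖ, aₖ₊₁ = ⌊(a₀+mₖ₊₁)/dₖ₊₁⌋:
  k=1: m=26, d=51, a=1
  k=2: m=25, d=2, a=25
  k=3: m=25, d=51, a=1
  k=4: m=26, d=1, a=52
d=1 and a=2a₀=52 at k=4, so the next step gives (m, d) = (26, 51) again — its k=1 value — and the period has length 4.

[26; 1, 25, 1, 52]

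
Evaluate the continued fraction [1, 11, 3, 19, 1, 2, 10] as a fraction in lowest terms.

Using pₖ = aₖpₖ₋₁ + pₖ₋₂ and qₖ = aₖqₖ₋₁ + qₖ₋₂:
  k=0: a=1, p=1, q=1
  k=1: a=11, p=12, q=11
  k=2: a=3, p=37, q=34
  k=3: a=19, p=715, q=657
  k=4: a=1, p=752, q=691
  k=5: a=2, p=2219, q=2039
  k=6: a=10, p=22942, q=21081

22942/21081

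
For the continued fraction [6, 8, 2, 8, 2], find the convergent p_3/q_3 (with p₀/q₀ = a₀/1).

Using pₖ = aₖpₖ₋₁ + pₖ₋₂, qₖ = aₖqₖ₋₁ + qₖ₋₂ (with p₋₁=1, p₋₂=0, q₋₁=0, q₋₂=1):
  k=0: a=6, p=6, q=1
  k=1: a=8, p=49, q=8
  k=2: a=2, p=104, q=17
  k=3: a=8, p=881, q=144

881/144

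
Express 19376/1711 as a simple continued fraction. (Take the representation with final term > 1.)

19376 = 11*1711 + 555
1711 = 3*555 + 46
555 = 12*46 + 3
46 = 15*3 + 1
3 = 3*1 + 0  (stop)
So 19376/1711 = [11; 3, 12, 15, 3].

[11; 3, 12, 15, 3]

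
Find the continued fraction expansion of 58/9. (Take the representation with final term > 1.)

[6; 2, 4]

58 = 6×9 + 4
9 = 2×4 + 1
4 = 4×1 + 0  (stop)
So 58/9 = [6; 2, 4].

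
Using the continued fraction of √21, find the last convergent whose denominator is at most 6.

√21 = [4; 1, 1, 2, 1, 1, 8, …] (period length 6).
Convergents:
  p_0/q_0 = 4/1
  p_1/q_1 = 5/1
  p_2/q_2 = 9/2
  p_3/q_3 = 23/5
  p_4/q_4 = 32/7
q_3 = 5 ≤ 6 < 7 = q_4, so the answer is 23/5.

23/5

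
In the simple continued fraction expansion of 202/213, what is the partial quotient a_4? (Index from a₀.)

1

202 = 0·213 + 202   →  a_0 = 0
213 = 1·202 + 11   →  a_1 = 1
202 = 18·11 + 4   →  a_2 = 18
11 = 2·4 + 3   →  a_3 = 2
4 = 1·3 + 1   →  a_4 = 1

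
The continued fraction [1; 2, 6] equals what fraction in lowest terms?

19/13

Using pₖ = aₖpₖ₋₁ + pₖ₋₂ and qₖ = aₖqₖ₋₁ + qₖ₋₂:
  k=0: a=1, p=1, q=1
  k=1: a=2, p=3, q=2
  k=2: a=6, p=19, q=13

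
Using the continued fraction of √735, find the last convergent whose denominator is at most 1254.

13203/487

√735 = [27; 9, 54, …] (period length 2).
Convergents:
  p_0/q_0 = 27/1
  p_1/q_1 = 244/9
  p_2/q_2 = 13203/487
  p_3/q_3 = 119071/4392
q_2 = 487 ≤ 1254 < 4392 = q_3, so the answer is 13203/487.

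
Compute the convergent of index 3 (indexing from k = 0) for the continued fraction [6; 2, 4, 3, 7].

187/29

Using pₖ = aₖpₖ₋₁ + pₖ₋₂, qₖ = aₖqₖ₋₁ + qₖ₋₂ (with p₋₁=1, p₋₂=0, q₋₁=0, q₋₂=1):
  k=0: a=6, p=6, q=1
  k=1: a=2, p=13, q=2
  k=2: a=4, p=58, q=9
  k=3: a=3, p=187, q=29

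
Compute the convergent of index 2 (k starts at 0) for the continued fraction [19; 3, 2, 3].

135/7

Using pₖ = aₖpₖ₋₁ + pₖ₋₂, qₖ = aₖqₖ₋₁ + qₖ₋₂ (with p₋₁=1, p₋₂=0, q₋₁=0, q₋₂=1):
  k=0: a=19, p=19, q=1
  k=1: a=3, p=58, q=3
  k=2: a=2, p=135, q=7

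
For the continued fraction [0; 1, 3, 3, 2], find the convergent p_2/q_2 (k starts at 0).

Using pₖ = aₖpₖ₋₁ + pₖ₋₂, qₖ = aₖqₖ₋₁ + qₖ₋₂ (with p₋₁=1, p₋₂=0, q₋₁=0, q₋₂=1):
  k=0: a=0, p=0, q=1
  k=1: a=1, p=1, q=1
  k=2: a=3, p=3, q=4

3/4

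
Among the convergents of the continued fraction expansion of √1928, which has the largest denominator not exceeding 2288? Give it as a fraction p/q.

√1928 = [43; 1, 9, 1, 86, …] (period length 4).
Convergents:
  p_0/q_0 = 43/1
  p_1/q_1 = 44/1
  p_2/q_2 = 439/10
  p_3/q_3 = 483/11
  p_4/q_4 = 41977/956
  p_5/q_5 = 42460/967
  p_6/q_6 = 424117/9659
q_5 = 967 ≤ 2288 < 9659 = q_6, so the answer is 42460/967.

42460/967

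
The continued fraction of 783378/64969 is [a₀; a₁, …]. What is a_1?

17

783378 = 12·64969 + 3750   →  a_0 = 12
64969 = 17·3750 + 1219   →  a_1 = 17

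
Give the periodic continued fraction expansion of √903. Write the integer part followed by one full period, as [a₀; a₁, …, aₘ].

a₀ = ⌊√903⌋ = 30.
With m₀=0, d₀=1 and mₖ₊₁ = dₖaₖ − mₖ, dₖ₊₁ = (n − mₖ₊₁²)/dₖ, aₖ₊₁ = ⌊(a₀+mₖ₊₁)/dₖ₊₁⌋:
  k=1: m=30, d=3, a=20
  k=2: m=30, d=1, a=60
d=1 and a=2a₀=60 at k=2, so the next step gives (m, d) = (30, 3) again — its k=1 value — and the period has length 2.

[30; 20, 60]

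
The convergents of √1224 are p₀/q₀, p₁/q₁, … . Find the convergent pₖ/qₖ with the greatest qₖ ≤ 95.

√1224 = [34; 1, 68, …] (period length 2).
Convergents:
  p_0/q_0 = 34/1
  p_1/q_1 = 35/1
  p_2/q_2 = 2414/69
  p_3/q_3 = 2449/70
  p_4/q_4 = 168946/4829
q_3 = 70 ≤ 95 < 4829 = q_4, so the answer is 2449/70.

2449/70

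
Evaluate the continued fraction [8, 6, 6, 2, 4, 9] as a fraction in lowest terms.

Fold from the inside: start with 9/1.
  4 + 1/9 = 37/9
  2 + 9/37 = 83/37
  6 + 37/83 = 535/83
  6 + 83/535 = 3293/535
  8 + 535/3293 = 26879/3293

26879/3293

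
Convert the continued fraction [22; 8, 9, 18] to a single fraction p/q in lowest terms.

Fold from the inside: start with 18/1.
  9 + 1/18 = 163/18
  8 + 18/163 = 1322/163
  22 + 163/1322 = 29247/1322

29247/1322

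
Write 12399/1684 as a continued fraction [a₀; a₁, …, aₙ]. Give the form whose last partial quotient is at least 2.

12399 = 7×1684 + 611
1684 = 2×611 + 462
611 = 1×462 + 149
462 = 3×149 + 15
149 = 9×15 + 14
15 = 1×14 + 1
14 = 14×1 + 0  (stop)
So 12399/1684 = [7; 2, 1, 3, 9, 1, 14].

[7; 2, 1, 3, 9, 1, 14]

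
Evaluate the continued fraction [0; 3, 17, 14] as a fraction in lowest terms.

239/731

Fold from the inside: start with 14/1.
  17 + 1/14 = 239/14
  3 + 14/239 = 731/239
  0 + 239/731 = 239/731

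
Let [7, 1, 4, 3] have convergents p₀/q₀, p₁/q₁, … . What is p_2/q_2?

Using pₖ = aₖpₖ₋₁ + pₖ₋₂, qₖ = aₖqₖ₋₁ + qₖ₋₂ (with p₋₁=1, p₋₂=0, q₋₁=0, q₋₂=1):
  k=0: a=7, p=7, q=1
  k=1: a=1, p=8, q=1
  k=2: a=4, p=39, q=5

39/5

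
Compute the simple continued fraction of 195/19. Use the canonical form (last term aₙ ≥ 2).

195 = 10*19 + 5
19 = 3*5 + 4
5 = 1*4 + 1
4 = 4*1 + 0  (stop)
So 195/19 = [10; 3, 1, 4].

[10; 3, 1, 4]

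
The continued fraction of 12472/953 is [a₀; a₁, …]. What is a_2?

2

12472 = 13·953 + 83   →  a_0 = 13
953 = 11·83 + 40   →  a_1 = 11
83 = 2·40 + 3   →  a_2 = 2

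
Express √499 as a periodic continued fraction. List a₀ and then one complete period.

[22; 2, 1, 21, 1, 2, 44]

a₀ = ⌊√499⌋ = 22.
With m₀=0, d₀=1 and mₖ₊₁ = dₖaₖ − mₖ, dₖ₊₁ = (n − mₖ₊₁²)/dₖ, aₖ₊₁ = ⌊(a₀+mₖ₊₁)/dₖ₊₁⌋:
  k=1: m=22, d=15, a=2
  k=2: m=8, d=29, a=1
  k=3: m=21, d=2, a=21
  k=4: m=21, d=29, a=1
  k=5: m=8, d=15, a=2
  k=6: m=22, d=1, a=44
d=1 and a=2a₀=44 at k=6, so the next step gives (m, d) = (22, 15) again — its k=1 value — and the period has length 6.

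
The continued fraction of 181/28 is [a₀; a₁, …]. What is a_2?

6

181 = 6·28 + 13   →  a_0 = 6
28 = 2·13 + 2   →  a_1 = 2
13 = 6·2 + 1   →  a_2 = 6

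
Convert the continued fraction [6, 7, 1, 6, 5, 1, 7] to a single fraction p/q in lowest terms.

Using pₖ = aₖpₖ₋₁ + pₖ₋₂ and qₖ = aₖqₖ₋₁ + qₖ₋₂:
  k=0: a=6, p=6, q=1
  k=1: a=7, p=43, q=7
  k=2: a=1, p=49, q=8
  k=3: a=6, p=337, q=55
  k=4: a=5, p=1734, q=283
  k=5: a=1, p=2071, q=338
  k=6: a=7, p=16231, q=2649

16231/2649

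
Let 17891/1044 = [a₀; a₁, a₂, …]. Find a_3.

17891 = 17·1044 + 143   →  a_0 = 17
1044 = 7·143 + 43   →  a_1 = 7
143 = 3·43 + 14   →  a_2 = 3
43 = 3·14 + 1   →  a_3 = 3

3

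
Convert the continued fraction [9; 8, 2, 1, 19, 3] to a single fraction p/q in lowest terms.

Using pₖ = aₖpₖ₋₁ + pₖ₋₂ and qₖ = aₖqₖ₋₁ + qₖ₋₂:
  k=0: a=9, p=9, q=1
  k=1: a=8, p=73, q=8
  k=2: a=2, p=155, q=17
  k=3: a=1, p=228, q=25
  k=4: a=19, p=4487, q=492
  k=5: a=3, p=13689, q=1501

13689/1501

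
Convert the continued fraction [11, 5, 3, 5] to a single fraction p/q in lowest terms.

951/85

Fold from the inside: start with 5/1.
  3 + 1/5 = 16/5
  5 + 5/16 = 85/16
  11 + 16/85 = 951/85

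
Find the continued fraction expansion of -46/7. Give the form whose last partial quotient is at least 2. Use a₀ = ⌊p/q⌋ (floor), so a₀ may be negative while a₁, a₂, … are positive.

-46 = -7·7 + 3
7 = 2·3 + 1
3 = 3·1 + 0  (stop)
So -46/7 = [-7; 2, 3].

[-7; 2, 3]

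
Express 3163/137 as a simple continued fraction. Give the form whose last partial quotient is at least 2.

[23; 11, 2, 2, 2]

3163 = 23·137 + 12
137 = 11·12 + 5
12 = 2·5 + 2
5 = 2·2 + 1
2 = 2·1 + 0  (stop)
So 3163/137 = [23; 11, 2, 2, 2].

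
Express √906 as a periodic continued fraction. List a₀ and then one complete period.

a₀ = ⌊√906⌋ = 30.
With m₀=0, d₀=1 and mₖ₊₁ = dₖaₖ − mₖ, dₖ₊₁ = (n − mₖ₊₁²)/dₖ, aₖ₊₁ = ⌊(a₀+mₖ₊₁)/dₖ₊₁⌋:
  k=1: m=30, d=6, a=10
  k=2: m=30, d=1, a=60
d=1 and a=2a₀=60 at k=2, so the next step gives (m, d) = (30, 6) again — its k=1 value — and the period has length 2.

[30; 10, 60]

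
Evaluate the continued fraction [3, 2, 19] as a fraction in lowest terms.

136/39

Fold from the inside: start with 19/1.
  2 + 1/19 = 39/19
  3 + 19/39 = 136/39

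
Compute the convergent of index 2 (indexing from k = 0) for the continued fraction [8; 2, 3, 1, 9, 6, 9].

Using pₖ = aₖpₖ₋₁ + pₖ₋₂, qₖ = aₖqₖ₋₁ + qₖ₋₂ (with p₋₁=1, p₋₂=0, q₋₁=0, q₋₂=1):
  k=0: a=8, p=8, q=1
  k=1: a=2, p=17, q=2
  k=2: a=3, p=59, q=7

59/7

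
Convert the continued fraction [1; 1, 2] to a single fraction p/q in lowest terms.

Using pₖ = aₖpₖ₋₁ + pₖ₋₂ and qₖ = aₖqₖ₋₁ + qₖ₋₂:
  k=0: a=1, p=1, q=1
  k=1: a=1, p=2, q=1
  k=2: a=2, p=5, q=3

5/3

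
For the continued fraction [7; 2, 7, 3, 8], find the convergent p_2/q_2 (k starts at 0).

Using pₖ = aₖpₖ₋₁ + pₖ₋₂, qₖ = aₖqₖ₋₁ + qₖ₋₂ (with p₋₁=1, p₋₂=0, q₋₁=0, q₋₂=1):
  k=0: a=7, p=7, q=1
  k=1: a=2, p=15, q=2
  k=2: a=7, p=112, q=15

112/15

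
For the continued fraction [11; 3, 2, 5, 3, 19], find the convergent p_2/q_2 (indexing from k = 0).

79/7

Using pₖ = aₖpₖ₋₁ + pₖ₋₂, qₖ = aₖqₖ₋₁ + qₖ₋₂ (with p₋₁=1, p₋₂=0, q₋₁=0, q₋₂=1):
  k=0: a=11, p=11, q=1
  k=1: a=3, p=34, q=3
  k=2: a=2, p=79, q=7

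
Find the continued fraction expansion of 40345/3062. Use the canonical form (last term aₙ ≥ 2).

40345 = 13×3062 + 539
3062 = 5×539 + 367
539 = 1×367 + 172
367 = 2×172 + 23
172 = 7×23 + 11
23 = 2×11 + 1
11 = 11×1 + 0  (stop)
So 40345/3062 = [13; 5, 1, 2, 7, 2, 11].

[13; 5, 1, 2, 7, 2, 11]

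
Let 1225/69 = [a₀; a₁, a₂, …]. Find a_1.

1225 = 17·69 + 52   →  a_0 = 17
69 = 1·52 + 17   →  a_1 = 1

1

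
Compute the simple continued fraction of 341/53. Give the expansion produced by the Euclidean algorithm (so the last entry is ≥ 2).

[6; 2, 3, 3, 2]

341 = 6·53 + 23
53 = 2·23 + 7
23 = 3·7 + 2
7 = 3·2 + 1
2 = 2·1 + 0  (stop)
So 341/53 = [6; 2, 3, 3, 2].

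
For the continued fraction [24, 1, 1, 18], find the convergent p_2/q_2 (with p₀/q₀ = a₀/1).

49/2

Using pₖ = aₖpₖ₋₁ + pₖ₋₂, qₖ = aₖqₖ₋₁ + qₖ₋₂ (with p₋₁=1, p₋₂=0, q₋₁=0, q₋₂=1):
  k=0: a=24, p=24, q=1
  k=1: a=1, p=25, q=1
  k=2: a=1, p=49, q=2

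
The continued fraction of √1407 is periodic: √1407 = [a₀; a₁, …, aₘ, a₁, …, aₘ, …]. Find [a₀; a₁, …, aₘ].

[37; 1, 1, 24, 1, 1, 74]

a₀ = ⌊√1407⌋ = 37.
With m₀=0, d₀=1 and mₖ₊₁ = dₖaₖ − mₖ, dₖ₊₁ = (n − mₖ₊₁²)/dₖ, aₖ₊₁ = ⌊(a₀+mₖ₊₁)/dₖ₊₁⌋:
  k=1: m=37, d=38, a=1
  k=2: m=1, d=37, a=1
  k=3: m=36, d=3, a=24
  k=4: m=36, d=37, a=1
  k=5: m=1, d=38, a=1
  k=6: m=37, d=1, a=74
d=1 and a=2a₀=74 at k=6, so the next step gives (m, d) = (37, 38) again — its k=1 value — and the period has length 6.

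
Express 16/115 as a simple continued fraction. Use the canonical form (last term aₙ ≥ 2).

16 = 0·115 + 16
115 = 7·16 + 3
16 = 5·3 + 1
3 = 3·1 + 0  (stop)
So 16/115 = [0; 7, 5, 3].

[0; 7, 5, 3]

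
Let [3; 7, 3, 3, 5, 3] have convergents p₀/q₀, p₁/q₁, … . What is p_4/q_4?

Using pₖ = aₖpₖ₋₁ + pₖ₋₂, qₖ = aₖqₖ₋₁ + qₖ₋₂ (with p₋₁=1, p₋₂=0, q₋₁=0, q₋₂=1):
  k=0: a=3, p=3, q=1
  k=1: a=7, p=22, q=7
  k=2: a=3, p=69, q=22
  k=3: a=3, p=229, q=73
  k=4: a=5, p=1214, q=387

1214/387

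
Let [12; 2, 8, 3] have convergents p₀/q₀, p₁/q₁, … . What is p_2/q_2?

Using pₖ = aₖpₖ₋₁ + pₖ₋₂, qₖ = aₖqₖ₋₁ + qₖ₋₂ (with p₋₁=1, p₋₂=0, q₋₁=0, q₋₂=1):
  k=0: a=12, p=12, q=1
  k=1: a=2, p=25, q=2
  k=2: a=8, p=212, q=17

212/17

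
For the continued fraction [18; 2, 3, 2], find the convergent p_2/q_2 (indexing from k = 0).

Using pₖ = aₖpₖ₋₁ + pₖ₋₂, qₖ = aₖqₖ₋₁ + qₖ₋₂ (with p₋₁=1, p₋₂=0, q₋₁=0, q₋₂=1):
  k=0: a=18, p=18, q=1
  k=1: a=2, p=37, q=2
  k=2: a=3, p=129, q=7

129/7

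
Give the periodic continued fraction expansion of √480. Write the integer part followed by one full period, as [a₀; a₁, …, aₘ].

[21; 1, 9, 1, 42]

a₀ = ⌊√480⌋ = 21.
With m₀=0, d₀=1 and mₖ₊₁ = dₖaₖ − mₖ, dₖ₊₁ = (n − mₖ₊₁²)/dₖ, aₖ₊₁ = ⌊(a₀+mₖ₊₁)/dₖ₊₁⌋:
  k=1: m=21, d=39, a=1
  k=2: m=18, d=4, a=9
  k=3: m=18, d=39, a=1
  k=4: m=21, d=1, a=42
d=1 and a=2a₀=42 at k=4, so the next step gives (m, d) = (21, 39) again — its k=1 value — and the period has length 4.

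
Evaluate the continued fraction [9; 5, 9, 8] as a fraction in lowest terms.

3430/373

Fold from the inside: start with 8/1.
  9 + 1/8 = 73/8
  5 + 8/73 = 373/73
  9 + 73/373 = 3430/373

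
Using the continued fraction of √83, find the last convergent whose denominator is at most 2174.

13447/1476

√83 = [9; 9, 18, …] (period length 2).
Convergents:
  p_0/q_0 = 9/1
  p_1/q_1 = 82/9
  p_2/q_2 = 1485/163
  p_3/q_3 = 13447/1476
  p_4/q_4 = 243531/26731
q_3 = 1476 ≤ 2174 < 26731 = q_4, so the answer is 13447/1476.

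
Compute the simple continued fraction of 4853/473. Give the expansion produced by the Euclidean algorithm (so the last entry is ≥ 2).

[10; 3, 1, 5, 2, 9]

4853 = 10·473 + 123
473 = 3·123 + 104
123 = 1·104 + 19
104 = 5·19 + 9
19 = 2·9 + 1
9 = 9·1 + 0  (stop)
So 4853/473 = [10; 3, 1, 5, 2, 9].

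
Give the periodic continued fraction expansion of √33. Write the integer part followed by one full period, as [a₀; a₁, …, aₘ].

[5; 1, 2, 1, 10]

a₀ = ⌊√33⌋ = 5.
With m₀=0, d₀=1 and mₖ₊₁ = dₖaₖ − mₖ, dₖ₊₁ = (n − mₖ₊₁²)/dₖ, aₖ₊₁ = ⌊(a₀+mₖ₊₁)/dₖ₊₁⌋:
  k=1: m=5, d=8, a=1
  k=2: m=3, d=3, a=2
  k=3: m=3, d=8, a=1
  k=4: m=5, d=1, a=10
d=1 and a=2a₀=10 at k=4, so the next step gives (m, d) = (5, 8) again — its k=1 value — and the period has length 4.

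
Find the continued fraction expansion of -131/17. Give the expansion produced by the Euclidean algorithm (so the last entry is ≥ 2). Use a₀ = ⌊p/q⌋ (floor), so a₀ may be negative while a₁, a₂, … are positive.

[-8; 3, 2, 2]

-131 = -8*17 + 5
17 = 3*5 + 2
5 = 2*2 + 1
2 = 2*1 + 0  (stop)
So -131/17 = [-8; 3, 2, 2].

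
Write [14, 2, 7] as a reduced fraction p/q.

Fold from the inside: start with 7/1.
  2 + 1/7 = 15/7
  14 + 7/15 = 217/15

217/15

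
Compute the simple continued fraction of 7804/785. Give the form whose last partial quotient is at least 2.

[9; 1, 16, 15, 3]

7804 = 9·785 + 739
785 = 1·739 + 46
739 = 16·46 + 3
46 = 15·3 + 1
3 = 3·1 + 0  (stop)
So 7804/785 = [9; 1, 16, 15, 3].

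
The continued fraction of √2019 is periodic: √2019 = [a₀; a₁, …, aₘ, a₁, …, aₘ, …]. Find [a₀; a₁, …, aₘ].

a₀ = ⌊√2019⌋ = 44.
With m₀=0, d₀=1 and mₖ₊₁ = dₖaₖ − mₖ, dₖ₊₁ = (n − mₖ₊₁²)/dₖ, aₖ₊₁ = ⌊(a₀+mₖ₊₁)/dₖ₊₁⌋:
  k=1: m=44, d=83, a=1
  k=2: m=39, d=6, a=13
  k=3: m=39, d=83, a=1
  k=4: m=44, d=1, a=88
d=1 and a=2a₀=88 at k=4, so the next step gives (m, d) = (44, 83) again — its k=1 value — and the period has length 4.

[44; 1, 13, 1, 88]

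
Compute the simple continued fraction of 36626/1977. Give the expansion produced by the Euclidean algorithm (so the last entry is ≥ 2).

36626 = 18*1977 + 1040
1977 = 1*1040 + 937
1040 = 1*937 + 103
937 = 9*103 + 10
103 = 10*10 + 3
10 = 3*3 + 1
3 = 3*1 + 0  (stop)
So 36626/1977 = [18; 1, 1, 9, 10, 3, 3].

[18; 1, 1, 9, 10, 3, 3]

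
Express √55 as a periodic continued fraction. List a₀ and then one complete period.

a₀ = ⌊√55⌋ = 7.
With m₀=0, d₀=1 and mₖ₊₁ = dₖaₖ − mₖ, dₖ₊₁ = (n − mₖ₊₁²)/dₖ, aₖ₊₁ = ⌊(a₀+mₖ₊₁)/dₖ₊₁⌋:
  k=1: m=7, d=6, a=2
  k=2: m=5, d=5, a=2
  k=3: m=5, d=6, a=2
  k=4: m=7, d=1, a=14
d=1 and a=2a₀=14 at k=4, so the next step gives (m, d) = (7, 6) again — its k=1 value — and the period has length 4.

[7; 2, 2, 2, 14]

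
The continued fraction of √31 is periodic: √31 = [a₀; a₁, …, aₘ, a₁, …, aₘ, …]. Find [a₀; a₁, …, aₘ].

a₀ = ⌊√31⌋ = 5.
With m₀=0, d₀=1 and mₖ₊₁ = dₖaₖ − mₖ, dₖ₊₁ = (n − mₖ₊₁²)/dₖ, aₖ₊₁ = ⌊(a₀+mₖ₊₁)/dₖ₊₁⌋:
  k=1: m=5, d=6, a=1
  k=2: m=1, d=5, a=1
  k=3: m=4, d=3, a=3
  k=4: m=5, d=2, a=5
  k=5: m=5, d=3, a=3
  k=6: m=4, d=5, a=1
  k=7: m=1, d=6, a=1
  k=8: m=5, d=1, a=10
d=1 and a=2a₀=10 at k=8, so the next step gives (m, d) = (5, 6) again — its k=1 value — and the period has length 8.

[5; 1, 1, 3, 5, 3, 1, 1, 10]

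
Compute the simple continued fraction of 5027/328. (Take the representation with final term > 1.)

5027 = 15·328 + 107
328 = 3·107 + 7
107 = 15·7 + 2
7 = 3·2 + 1
2 = 2·1 + 0  (stop)
So 5027/328 = [15; 3, 15, 3, 2].

[15; 3, 15, 3, 2]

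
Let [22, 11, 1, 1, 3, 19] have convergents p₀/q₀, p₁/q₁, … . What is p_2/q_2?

Using pₖ = aₖpₖ₋₁ + pₖ₋₂, qₖ = aₖqₖ₋₁ + qₖ₋₂ (with p₋₁=1, p₋₂=0, q₋₁=0, q₋₂=1):
  k=0: a=22, p=22, q=1
  k=1: a=11, p=243, q=11
  k=2: a=1, p=265, q=12

265/12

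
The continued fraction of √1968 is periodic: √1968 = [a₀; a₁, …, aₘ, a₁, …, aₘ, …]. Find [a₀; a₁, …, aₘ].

[44; 2, 1, 3, 5, 3, 1, 2, 88]

a₀ = ⌊√1968⌋ = 44.
With m₀=0, d₀=1 and mₖ₊₁ = dₖaₖ − mₖ, dₖ₊₁ = (n − mₖ₊₁²)/dₖ, aₖ₊₁ = ⌊(a₀+mₖ₊₁)/dₖ₊₁⌋:
  k=1: m=44, d=32, a=2
  k=2: m=20, d=49, a=1
  k=3: m=29, d=23, a=3
  k=4: m=40, d=16, a=5
  k=5: m=40, d=23, a=3
  k=6: m=29, d=49, a=1
  k=7: m=20, d=32, a=2
  k=8: m=44, d=1, a=88
d=1 and a=2a₀=88 at k=8, so the next step gives (m, d) = (44, 32) again — its k=1 value — and the period has length 8.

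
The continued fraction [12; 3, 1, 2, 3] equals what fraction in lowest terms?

454/37

Using pₖ = aₖpₖ₋₁ + pₖ₋₂ and qₖ = aₖqₖ₋₁ + qₖ₋₂:
  k=0: a=12, p=12, q=1
  k=1: a=3, p=37, q=3
  k=2: a=1, p=49, q=4
  k=3: a=2, p=135, q=11
  k=4: a=3, p=454, q=37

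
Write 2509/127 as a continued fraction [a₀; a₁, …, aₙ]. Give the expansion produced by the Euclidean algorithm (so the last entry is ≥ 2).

2509 = 19*127 + 96
127 = 1*96 + 31
96 = 3*31 + 3
31 = 10*3 + 1
3 = 3*1 + 0  (stop)
So 2509/127 = [19; 1, 3, 10, 3].

[19; 1, 3, 10, 3]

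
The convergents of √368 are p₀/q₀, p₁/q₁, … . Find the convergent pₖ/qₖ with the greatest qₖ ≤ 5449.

√368 = [19; 5, 2, 5, 38, …] (period length 4).
Convergents:
  p_0/q_0 = 19/1
  p_1/q_1 = 96/5
  p_2/q_2 = 211/11
  p_3/q_3 = 1151/60
  p_4/q_4 = 43949/2291
  p_5/q_5 = 220896/11515
q_4 = 2291 ≤ 5449 < 11515 = q_5, so the answer is 43949/2291.

43949/2291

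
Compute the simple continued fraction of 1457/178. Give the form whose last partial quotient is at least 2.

[8; 5, 2, 1, 1, 6]

1457 = 8×178 + 33
178 = 5×33 + 13
33 = 2×13 + 7
13 = 1×7 + 6
7 = 1×6 + 1
6 = 6×1 + 0  (stop)
So 1457/178 = [8; 5, 2, 1, 1, 6].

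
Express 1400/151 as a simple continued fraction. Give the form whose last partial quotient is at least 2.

1400 = 9·151 + 41
151 = 3·41 + 28
41 = 1·28 + 13
28 = 2·13 + 2
13 = 6·2 + 1
2 = 2·1 + 0  (stop)
So 1400/151 = [9; 3, 1, 2, 6, 2].

[9; 3, 1, 2, 6, 2]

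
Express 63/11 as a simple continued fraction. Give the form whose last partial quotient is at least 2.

[5; 1, 2, 1, 2]

63 = 5*11 + 8
11 = 1*8 + 3
8 = 2*3 + 2
3 = 1*2 + 1
2 = 2*1 + 0  (stop)
So 63/11 = [5; 1, 2, 1, 2].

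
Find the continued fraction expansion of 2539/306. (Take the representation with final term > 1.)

[8; 3, 2, 1, 3, 8]

2539 = 8*306 + 91
306 = 3*91 + 33
91 = 2*33 + 25
33 = 1*25 + 8
25 = 3*8 + 1
8 = 8*1 + 0  (stop)
So 2539/306 = [8; 3, 2, 1, 3, 8].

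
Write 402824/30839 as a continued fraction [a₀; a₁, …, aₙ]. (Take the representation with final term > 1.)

[13; 16, 11, 2, 11, 2, 3]

402824 = 13×30839 + 1917
30839 = 16×1917 + 167
1917 = 11×167 + 80
167 = 2×80 + 7
80 = 11×7 + 3
7 = 2×3 + 1
3 = 3×1 + 0  (stop)
So 402824/30839 = [13; 16, 11, 2, 11, 2, 3].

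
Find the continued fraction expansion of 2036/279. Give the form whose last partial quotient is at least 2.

[7; 3, 2, 1, 3, 3, 2]

2036 = 7·279 + 83
279 = 3·83 + 30
83 = 2·30 + 23
30 = 1·23 + 7
23 = 3·7 + 2
7 = 3·2 + 1
2 = 2·1 + 0  (stop)
So 2036/279 = [7; 3, 2, 1, 3, 3, 2].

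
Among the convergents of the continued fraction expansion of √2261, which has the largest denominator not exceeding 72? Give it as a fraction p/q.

√2261 = [47; 1, 1, 4, 1, 1, 94, …] (period length 6).
Convergents:
  p_0/q_0 = 47/1
  p_1/q_1 = 48/1
  p_2/q_2 = 95/2
  p_3/q_3 = 428/9
  p_4/q_4 = 523/11
  p_5/q_5 = 951/20
  p_6/q_6 = 89917/1891
q_5 = 20 ≤ 72 < 1891 = q_6, so the answer is 951/20.

951/20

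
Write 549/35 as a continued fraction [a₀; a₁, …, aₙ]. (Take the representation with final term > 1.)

549 = 15·35 + 24
35 = 1·24 + 11
24 = 2·11 + 2
11 = 5·2 + 1
2 = 2·1 + 0  (stop)
So 549/35 = [15; 1, 2, 5, 2].

[15; 1, 2, 5, 2]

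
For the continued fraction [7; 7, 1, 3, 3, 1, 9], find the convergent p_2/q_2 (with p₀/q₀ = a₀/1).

57/8

Using pₖ = aₖpₖ₋₁ + pₖ₋₂, qₖ = aₖqₖ₋₁ + qₖ₋₂ (with p₋₁=1, p₋₂=0, q₋₁=0, q₋₂=1):
  k=0: a=7, p=7, q=1
  k=1: a=7, p=50, q=7
  k=2: a=1, p=57, q=8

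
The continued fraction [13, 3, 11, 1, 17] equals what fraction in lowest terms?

8834/663

Fold from the inside: start with 17/1.
  1 + 1/17 = 18/17
  11 + 17/18 = 215/18
  3 + 18/215 = 663/215
  13 + 215/663 = 8834/663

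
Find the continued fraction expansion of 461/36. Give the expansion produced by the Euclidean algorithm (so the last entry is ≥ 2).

[12; 1, 4, 7]

461 = 12×36 + 29
36 = 1×29 + 7
29 = 4×7 + 1
7 = 7×1 + 0  (stop)
So 461/36 = [12; 1, 4, 7].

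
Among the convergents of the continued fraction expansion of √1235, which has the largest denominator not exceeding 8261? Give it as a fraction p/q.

√1235 = [35; 7, 70, …] (period length 2).
Convergents:
  p_0/q_0 = 35/1
  p_1/q_1 = 246/7
  p_2/q_2 = 17255/491
  p_3/q_3 = 121031/3444
  p_4/q_4 = 8489425/241571
q_3 = 3444 ≤ 8261 < 241571 = q_4, so the answer is 121031/3444.

121031/3444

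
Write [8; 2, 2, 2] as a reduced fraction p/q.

101/12

Fold from the inside: start with 2/1.
  2 + 1/2 = 5/2
  2 + 2/5 = 12/5
  8 + 5/12 = 101/12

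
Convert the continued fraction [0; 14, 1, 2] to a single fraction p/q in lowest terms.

3/44

Using pₖ = aₖpₖ₋₁ + pₖ₋₂ and qₖ = aₖqₖ₋₁ + qₖ₋₂:
  k=0: a=0, p=0, q=1
  k=1: a=14, p=1, q=14
  k=2: a=1, p=1, q=15
  k=3: a=2, p=3, q=44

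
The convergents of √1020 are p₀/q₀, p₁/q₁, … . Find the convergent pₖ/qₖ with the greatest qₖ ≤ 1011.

√1020 = [31; 1, 14, 1, 62, …] (period length 4).
Convergents:
  p_0/q_0 = 31/1
  p_1/q_1 = 32/1
  p_2/q_2 = 479/15
  p_3/q_3 = 511/16
  p_4/q_4 = 32161/1007
  p_5/q_5 = 32672/1023
q_4 = 1007 ≤ 1011 < 1023 = q_5, so the answer is 32161/1007.

32161/1007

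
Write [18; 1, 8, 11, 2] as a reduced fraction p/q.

3948/209

Using pₖ = aₖpₖ₋₁ + pₖ₋₂ and qₖ = aₖqₖ₋₁ + qₖ₋₂:
  k=0: a=18, p=18, q=1
  k=1: a=1, p=19, q=1
  k=2: a=8, p=170, q=9
  k=3: a=11, p=1889, q=100
  k=4: a=2, p=3948, q=209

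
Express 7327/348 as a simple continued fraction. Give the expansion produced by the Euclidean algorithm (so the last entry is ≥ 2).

[21; 18, 3, 6]

7327 = 21*348 + 19
348 = 18*19 + 6
19 = 3*6 + 1
6 = 6*1 + 0  (stop)
So 7327/348 = [21; 18, 3, 6].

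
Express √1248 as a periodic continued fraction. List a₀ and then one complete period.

a₀ = ⌊√1248⌋ = 35.
With m₀=0, d₀=1 and mₖ₊₁ = dₖaₖ − mₖ, dₖ₊₁ = (n − mₖ₊₁²)/dₖ, aₖ₊₁ = ⌊(a₀+mₖ₊₁)/dₖ₊₁⌋:
  k=1: m=35, d=23, a=3
  k=2: m=34, d=4, a=17
  k=3: m=34, d=23, a=3
  k=4: m=35, d=1, a=70
d=1 and a=2a₀=70 at k=4, so the next step gives (m, d) = (35, 23) again — its k=1 value — and the period has length 4.

[35; 3, 17, 3, 70]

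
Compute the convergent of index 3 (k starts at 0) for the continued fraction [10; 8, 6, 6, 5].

3057/302

Using pₖ = aₖpₖ₋₁ + pₖ₋₂, qₖ = aₖqₖ₋₁ + qₖ₋₂ (with p₋₁=1, p₋₂=0, q₋₁=0, q₋₂=1):
  k=0: a=10, p=10, q=1
  k=1: a=8, p=81, q=8
  k=2: a=6, p=496, q=49
  k=3: a=6, p=3057, q=302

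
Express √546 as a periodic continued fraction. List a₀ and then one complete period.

[23; 2, 1, 2, 1, 2, 46]

a₀ = ⌊√546⌋ = 23.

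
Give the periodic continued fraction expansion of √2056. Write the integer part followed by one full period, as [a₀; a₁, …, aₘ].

[45; 2, 1, 10, 1, 2, 90]

a₀ = ⌊√2056⌋ = 45.
With m₀=0, d₀=1 and mₖ₊₁ = dₖaₖ − mₖ, dₖ₊₁ = (n − mₖ₊₁²)/dₖ, aₖ₊₁ = ⌊(a₀+mₖ₊₁)/dₖ₊₁⌋:
  k=1: m=45, d=31, a=2
  k=2: m=17, d=57, a=1
  k=3: m=40, d=8, a=10
  k=4: m=40, d=57, a=1
  k=5: m=17, d=31, a=2
  k=6: m=45, d=1, a=90
d=1 and a=2a₀=90 at k=6, so the next step gives (m, d) = (45, 31) again — its k=1 value — and the period has length 6.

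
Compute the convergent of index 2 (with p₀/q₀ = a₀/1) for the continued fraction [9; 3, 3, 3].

Using pₖ = aₖpₖ₋₁ + pₖ₋₂, qₖ = aₖqₖ₋₁ + qₖ₋₂ (with p₋₁=1, p₋₂=0, q₋₁=0, q₋₂=1):
  k=0: a=9, p=9, q=1
  k=1: a=3, p=28, q=3
  k=2: a=3, p=93, q=10

93/10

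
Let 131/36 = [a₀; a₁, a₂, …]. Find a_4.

3

131 = 3·36 + 23   →  a_0 = 3
36 = 1·23 + 13   →  a_1 = 1
23 = 1·13 + 10   →  a_2 = 1
13 = 1·10 + 3   →  a_3 = 1
10 = 3·3 + 1   →  a_4 = 3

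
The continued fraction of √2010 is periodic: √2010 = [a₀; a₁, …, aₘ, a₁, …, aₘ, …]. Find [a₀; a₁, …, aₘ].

a₀ = ⌊√2010⌋ = 44.
With m₀=0, d₀=1 and mₖ₊₁ = dₖaₖ − mₖ, dₖ₊₁ = (n − mₖ₊₁²)/dₖ, aₖ₊₁ = ⌊(a₀+mₖ₊₁)/dₖ₊₁⌋:
  k=1: m=44, d=74, a=1
  k=2: m=30, d=15, a=4
  k=3: m=30, d=74, a=1
  k=4: m=44, d=1, a=88
d=1 and a=2a₀=88 at k=4, so the next step gives (m, d) = (44, 74) again — its k=1 value — and the period has length 4.

[44; 1, 4, 1, 88]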